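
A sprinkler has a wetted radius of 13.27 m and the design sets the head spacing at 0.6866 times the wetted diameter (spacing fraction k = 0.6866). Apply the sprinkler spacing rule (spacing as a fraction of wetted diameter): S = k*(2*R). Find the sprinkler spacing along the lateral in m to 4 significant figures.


S = 0.6866 * (2 * 13.27) = 18.22 m
Therefore the sprinkler spacing along the lateral = 18.22 m.


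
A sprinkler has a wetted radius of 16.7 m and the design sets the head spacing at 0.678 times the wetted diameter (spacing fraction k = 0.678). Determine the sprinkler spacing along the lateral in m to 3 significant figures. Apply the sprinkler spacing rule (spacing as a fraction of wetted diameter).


Approach: apply the sprinkler spacing rule (spacing as a fraction of wetted diameter), S = k*(2*R).
S = 0.678 * (2 * 16.7) = 22.6 m
Therefore the sprinkler spacing along the lateral = 22.6 m.


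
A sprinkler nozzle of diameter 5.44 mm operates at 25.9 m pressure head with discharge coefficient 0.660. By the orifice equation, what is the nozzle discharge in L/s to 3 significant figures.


Approach: apply the orifice equation, Q = Cd*A*sqrt(2*g*h), A = pi*(d/2)^2.
A = pi*(5.44e-3/2)^2 = 2.3243e-05 m^2
Q = 0.660 * 2.3243e-05 * sqrt(2*9.81*25.9) * 1000 = 0.346 L/s
Therefore the nozzle discharge = 0.346 L/s.


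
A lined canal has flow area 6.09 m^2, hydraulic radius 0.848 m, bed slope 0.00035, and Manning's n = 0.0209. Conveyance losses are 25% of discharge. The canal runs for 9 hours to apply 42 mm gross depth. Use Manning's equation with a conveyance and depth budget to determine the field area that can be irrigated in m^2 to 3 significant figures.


Approach: apply Manning's equation with a conveyance and depth budget, Q = (1/n)*A*R^(2/3)*S^(1/2); Q_field = Q*(1-loss); Area = Q_field*t/(d/1000).
Step 1 — canal discharge (Manning's equation):
  Q = (1/0.0209) * 6.09 * 0.848^(2/3) * 0.00035^(1/2) = 4.8839 m^3/s
Step 2 — delivered flow: Q_field = 4.8839*(1 - 25/100) = 3.6629 m^3/s
Step 3 — volume delivered: V = 3.6629 * 9*3600 = 118680 m^3
Step 4 — area served: A = V / (depth/1000) = 118680 / 0.042 = 2830000 m^2
Therefore the field area that can be irrigated = 2830000 m^2.


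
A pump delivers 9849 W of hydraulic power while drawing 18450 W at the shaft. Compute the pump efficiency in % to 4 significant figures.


Approach: apply the efficiency ratio, eta = (P_out/P_in)*100.
eta = (9849 / 18450) * 100 = 53.38 %
Therefore the pump efficiency = 53.38 %.


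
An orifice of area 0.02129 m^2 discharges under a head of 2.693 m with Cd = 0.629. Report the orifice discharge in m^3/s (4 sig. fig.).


Approach: apply the orifice equation, Q = Cd*A*sqrt(2*g*h).
Q = 0.629 * 0.02129 * sqrt(2*9.81*2.693) = 0.09734 m^3/s
Therefore the orifice discharge = 0.09734 m^3/s.


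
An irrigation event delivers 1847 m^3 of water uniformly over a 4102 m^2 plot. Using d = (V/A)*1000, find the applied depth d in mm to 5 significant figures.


d = (1847 / 4102) * 1000 = 450.27 mm
Therefore the applied depth d = 450.27 mm.


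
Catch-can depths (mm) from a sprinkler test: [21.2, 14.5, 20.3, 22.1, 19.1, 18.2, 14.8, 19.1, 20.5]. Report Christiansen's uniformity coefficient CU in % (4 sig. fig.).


Approach: apply Christiansen's uniformity coefficient, CU = (1 - mean_abs_deviation/mean)*100.
mean = 18.8667 mm
mean |d_i - mean| = 2.02222 mm
CU = (1 - 2.02222/18.8667)*100 = 89.28 %
Therefore Christiansen's uniformity coefficient CU = 89.28 %.


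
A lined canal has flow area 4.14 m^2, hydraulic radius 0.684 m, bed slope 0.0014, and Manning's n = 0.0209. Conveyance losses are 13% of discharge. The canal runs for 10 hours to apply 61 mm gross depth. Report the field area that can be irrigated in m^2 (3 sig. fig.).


Approach: apply Manning's equation with a conveyance and depth budget, Q = (1/n)*A*R^(2/3)*S^(1/2); Q_field = Q*(1-loss); Area = Q_field*t/(d/1000).
Step 1 — canal discharge (Manning's equation):
  Q = (1/0.0209) * 4.14 * 0.684^(2/3) * 0.0014^(1/2) = 5.7538 m^3/s
Step 2 — delivered flow: Q_field = 5.7538*(1 - 13/100) = 5.0058 m^3/s
Step 3 — volume delivered: V = 5.0058 * 10*3600 = 180210 m^3
Step 4 — area served: A = V / (depth/1000) = 180210 / 0.061 = 2950000 m^2
Therefore the field area that can be irrigated = 2950000 m^2.


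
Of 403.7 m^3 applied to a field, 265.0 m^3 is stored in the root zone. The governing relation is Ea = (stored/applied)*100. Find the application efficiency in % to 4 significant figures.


Ea = (265.0/403.7)*100 = 65.64 %
Therefore the application efficiency = 65.64 %.


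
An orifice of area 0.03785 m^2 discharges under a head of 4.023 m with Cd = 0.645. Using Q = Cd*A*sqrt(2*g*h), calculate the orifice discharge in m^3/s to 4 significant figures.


Q = 0.645 * 0.03785 * sqrt(2*9.81*4.023) = 0.2169 m^3/s
Therefore the orifice discharge = 0.2169 m^3/s.


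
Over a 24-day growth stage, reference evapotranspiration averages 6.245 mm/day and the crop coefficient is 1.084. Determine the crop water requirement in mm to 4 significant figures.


Approach: apply the crop water requirement relation, CWR = ET0 * Kc * days.
CWR = 6.245 * 1.084 * 24 = 162.5 mm
Therefore the crop water requirement = 162.5 mm.


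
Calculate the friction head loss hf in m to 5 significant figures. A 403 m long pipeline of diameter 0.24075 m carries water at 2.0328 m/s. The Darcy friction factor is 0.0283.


Approach: apply the Darcy-Weisbach equation, hf = f*(L/D)*(v^2/(2g)).
hf = 0.0283 * (403/0.24075) * (2.0328^2 / (2*9.81))
hf = 9.9774 m
Therefore the friction head loss hf = 9.9774 m.


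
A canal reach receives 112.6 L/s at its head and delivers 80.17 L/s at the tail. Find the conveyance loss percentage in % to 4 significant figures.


Approach: apply the conveyance loss ratio, loss% = ((Q_head - Q_tail)/Q_head)*100.
loss = ((112.6 - 80.17)/112.6)*100 = 28.80 %
Therefore the conveyance loss percentage = 28.80 %.


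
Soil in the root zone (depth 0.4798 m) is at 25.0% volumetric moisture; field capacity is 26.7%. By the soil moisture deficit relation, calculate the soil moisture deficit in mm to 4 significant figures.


Approach: apply the soil moisture deficit relation, SMD = (FC - theta)/100 * depth * 1000.
SMD = (26.7 - 25.0)/100 * 0.4798 * 1000 = 8.157 mm
Therefore the soil moisture deficit = 8.157 mm.


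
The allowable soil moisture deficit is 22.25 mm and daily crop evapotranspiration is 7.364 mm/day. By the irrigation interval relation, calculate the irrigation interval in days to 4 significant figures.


Approach: apply the irrigation interval relation, interval = SMD / ETc.
interval = 22.25 / 7.364 = 3.021 days
Therefore the irrigation interval = 3.021 days.


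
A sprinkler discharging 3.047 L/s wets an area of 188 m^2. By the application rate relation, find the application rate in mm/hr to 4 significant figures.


Approach: apply the application rate relation, rate = (Q/A)*3600.
rate = (3.047 / 188) * 3600 = 58.35 mm/hr
Therefore the application rate = 58.35 mm/hr.


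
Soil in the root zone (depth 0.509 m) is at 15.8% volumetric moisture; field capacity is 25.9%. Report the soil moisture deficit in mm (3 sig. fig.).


Approach: apply the soil moisture deficit relation, SMD = (FC - theta)/100 * depth * 1000.
SMD = (25.9 - 15.8)/100 * 0.509 * 1000 = 51.4 mm
Therefore the soil moisture deficit = 51.4 mm.


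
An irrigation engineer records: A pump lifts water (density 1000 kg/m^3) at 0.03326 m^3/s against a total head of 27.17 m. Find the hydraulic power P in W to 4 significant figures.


Approach: apply the hydraulic power relation, P = rho*g*Q*H.
P = 1000 * 9.81 * 0.03326 * 27.17 = 8865 W
Therefore the hydraulic power P = 8865 W.


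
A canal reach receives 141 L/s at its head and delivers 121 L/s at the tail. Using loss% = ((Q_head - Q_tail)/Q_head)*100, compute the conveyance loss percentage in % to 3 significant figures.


loss = ((141 - 121)/141)*100 = 14.2 %
Therefore the conveyance loss percentage = 14.2 %.


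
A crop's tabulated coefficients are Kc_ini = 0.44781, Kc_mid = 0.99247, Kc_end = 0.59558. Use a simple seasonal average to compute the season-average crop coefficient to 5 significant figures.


Approach: apply a simple seasonal average, Kc_avg = (Kc_ini + Kc_mid + Kc_end)/3.
Kc_avg = (0.44781 + 0.99247 + 0.59558)/3 = 0.67862
Therefore the season-average crop coefficient = 0.67862.


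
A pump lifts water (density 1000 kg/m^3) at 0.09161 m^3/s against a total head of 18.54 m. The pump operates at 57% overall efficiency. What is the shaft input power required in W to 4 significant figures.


Approach: apply hydraulic power then efficiency conversion, P = rho*g*Q*H; P_in = P/eta.
Step 1 — hydraulic power (P = rho*g*Q*H):
  P = 1000 * 9.81 * 0.09161 * 18.54 = 16661.8 W
Step 2 — input power: P_in = P/eta = 16661.8 / 0.57 = 29230 W
Therefore the shaft input power required = 29230 W.


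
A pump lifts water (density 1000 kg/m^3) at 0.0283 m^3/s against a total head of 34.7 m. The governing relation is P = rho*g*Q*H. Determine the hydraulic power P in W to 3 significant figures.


P = 1000 * 9.81 * 0.0283 * 34.7 = 9630 W
Therefore the hydraulic power P = 9630 W.


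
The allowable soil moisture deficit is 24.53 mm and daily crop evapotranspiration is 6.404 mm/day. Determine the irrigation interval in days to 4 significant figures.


Approach: apply the irrigation interval relation, interval = SMD / ETc.
interval = 24.53 / 6.404 = 3.830 days
Therefore the irrigation interval = 3.830 days.


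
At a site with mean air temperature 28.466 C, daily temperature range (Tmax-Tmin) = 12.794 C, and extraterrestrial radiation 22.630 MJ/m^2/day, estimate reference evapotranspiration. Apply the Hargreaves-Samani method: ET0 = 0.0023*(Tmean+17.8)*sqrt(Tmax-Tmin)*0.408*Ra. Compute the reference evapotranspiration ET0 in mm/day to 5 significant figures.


ET0 = 0.0023*(28.466+17.8)*sqrt(12.794)*0.408*22.630 = 3.5143 mm/day
Therefore the reference evapotranspiration ET0 = 3.5143 mm/day.


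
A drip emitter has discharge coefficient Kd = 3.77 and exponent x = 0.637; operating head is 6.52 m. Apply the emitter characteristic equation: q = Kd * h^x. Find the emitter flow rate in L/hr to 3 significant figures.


q = 3.77 * 6.52^0.637 = 12.4 L/hr
Therefore the emitter flow rate = 12.4 L/hr.


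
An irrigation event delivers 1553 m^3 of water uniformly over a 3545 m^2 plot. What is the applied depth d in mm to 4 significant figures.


Approach: apply depth from volume over area, d = (V/A)*1000.
d = (1553 / 3545) * 1000 = 438.1 mm
Therefore the applied depth d = 438.1 mm.


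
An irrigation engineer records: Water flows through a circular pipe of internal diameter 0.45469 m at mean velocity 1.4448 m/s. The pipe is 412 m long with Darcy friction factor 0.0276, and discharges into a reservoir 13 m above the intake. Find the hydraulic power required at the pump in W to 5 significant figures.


Approach: apply continuity + Darcy-Weisbach + hydraulic power, Q = A*v; hf = f*(L/D)*(v^2/(2g)); H = static + hf; P = rho*g*Q*H.
Step 1 — flow rate (continuity, Q = A*v):
  A = pi*(0.45469/2)^2 = 0.1623756 m^2
  Q = 0.1623756 * 1.4448 = 0.2346002 m^3/s
Step 2 — friction head loss (Darcy-Weisbach):
  hf = 0.0276 * (412/0.45469) * (1.4448^2 / (2*9.81))
  hf = 2.660770 m
Step 3 — total head: H = 13 + 2.660770 = 15.66077 m
Step 4 — hydraulic power (P = rho*g*Q*H):
  P = 1000 * 9.81 * 0.2346002 * 15.66077 = 36042 W
Therefore the hydraulic power required at the pump = 36042 W.


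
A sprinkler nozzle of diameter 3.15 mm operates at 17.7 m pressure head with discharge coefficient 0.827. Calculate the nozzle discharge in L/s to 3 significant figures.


Approach: apply the orifice equation, Q = Cd*A*sqrt(2*g*h), A = pi*(d/2)^2.
A = pi*(3.15e-3/2)^2 = 7.7931e-06 m^2
Q = 0.827 * 7.7931e-06 * sqrt(2*9.81*17.7) * 1000 = 0.120 L/s
Therefore the nozzle discharge = 0.120 L/s.


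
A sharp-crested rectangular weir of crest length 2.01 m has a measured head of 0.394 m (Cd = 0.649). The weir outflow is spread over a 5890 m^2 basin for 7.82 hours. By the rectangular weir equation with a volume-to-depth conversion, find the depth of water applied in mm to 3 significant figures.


Approach: apply the rectangular weir equation with a volume-to-depth conversion, Q = (2/3)*Cd*L*sqrt(2g)*H^1.5; d = Q*t/A * 1000.
Step 1 — weir discharge:
  Q = (2/3)*0.649*2.01*sqrt(2*9.81)*0.394^1.5 = 0.95267 m^3/s
Step 2 — volume: V = 0.95267 * 7.82*3600 = 26820 m^3
Step 3 — depth: d = V/A * 1000 = 26820/5890 * 1000 = 4550 mm
Therefore the depth of water applied = 4550 mm.


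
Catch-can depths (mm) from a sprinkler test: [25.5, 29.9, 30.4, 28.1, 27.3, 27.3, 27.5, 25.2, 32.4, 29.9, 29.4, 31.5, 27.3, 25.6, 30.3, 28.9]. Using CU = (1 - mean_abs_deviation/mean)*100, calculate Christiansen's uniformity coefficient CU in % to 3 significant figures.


mean = 28.531 mm
mean |d_i - mean| = 1.8062 mm
CU = (1 - 1.8062/28.531)*100 = 93.7 %
Therefore Christiansen's uniformity coefficient CU = 93.7 %.


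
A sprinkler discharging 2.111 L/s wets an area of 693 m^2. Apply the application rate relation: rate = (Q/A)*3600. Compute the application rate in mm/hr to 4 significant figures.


rate = (2.111 / 693) * 3600 = 10.97 mm/hr
Therefore the application rate = 10.97 mm/hr.


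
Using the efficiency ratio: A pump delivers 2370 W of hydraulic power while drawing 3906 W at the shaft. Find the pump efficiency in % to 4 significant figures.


Approach: apply the efficiency ratio, eta = (P_out/P_in)*100.
eta = (2370 / 3906) * 100 = 60.68 %
Therefore the pump efficiency = 60.68 %.


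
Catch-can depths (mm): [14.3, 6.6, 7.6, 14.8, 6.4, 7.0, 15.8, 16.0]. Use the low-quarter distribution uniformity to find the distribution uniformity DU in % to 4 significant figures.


Approach: apply the low-quarter distribution uniformity, DU = (mean of lowest quarter of readings / overall mean)*100.
sorted lowest 2 of 8: [6.4, 6.6] -> mean = 6.50000 mm
overall mean = 11.0625 mm
DU = (6.50000/11.0625)*100 = 58.76 %
Therefore the distribution uniformity DU = 58.76 %.


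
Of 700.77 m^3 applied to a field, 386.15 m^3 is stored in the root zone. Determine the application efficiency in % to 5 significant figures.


Approach: apply the application efficiency ratio, Ea = (stored/applied)*100.
Ea = (386.15/700.77)*100 = 55.104 %
Therefore the application efficiency = 55.104 %.


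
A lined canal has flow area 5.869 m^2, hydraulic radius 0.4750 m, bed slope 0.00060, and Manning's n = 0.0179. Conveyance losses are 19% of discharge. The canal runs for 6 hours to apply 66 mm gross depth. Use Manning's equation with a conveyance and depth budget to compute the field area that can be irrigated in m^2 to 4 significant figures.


Approach: apply Manning's equation with a conveyance and depth budget, Q = (1/n)*A*R^(2/3)*S^(1/2); Q_field = Q*(1-loss); Area = Q_field*t/(d/1000).
Step 1 — canal discharge (Manning's equation):
  Q = (1/0.0179) * 5.869 * 0.4750^(2/3) * 0.00060^(1/2) = 4.88933 m^3/s
Step 2 — delivered flow: Q_field = 4.88933*(1 - 19/100) = 3.96036 m^3/s
Step 3 — volume delivered: V = 3.96036 * 6*3600 = 85543.7 m^3
Step 4 — area served: A = V / (depth/1000) = 85543.7 / 0.066 = 1296000 m^2
Therefore the field area that can be irrigated = 1296000 m^2.


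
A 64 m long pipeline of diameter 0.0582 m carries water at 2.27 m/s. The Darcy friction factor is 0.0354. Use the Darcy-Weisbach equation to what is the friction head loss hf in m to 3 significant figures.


Approach: apply the Darcy-Weisbach equation, hf = f*(L/D)*(v^2/(2g)).
hf = 0.0354 * (64/0.0582) * (2.27^2 / (2*9.81))
hf = 10.2 m
Therefore the friction head loss hf = 10.2 m.


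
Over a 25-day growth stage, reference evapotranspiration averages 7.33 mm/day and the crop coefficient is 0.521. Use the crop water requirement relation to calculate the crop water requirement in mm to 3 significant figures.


Approach: apply the crop water requirement relation, CWR = ET0 * Kc * days.
CWR = 7.33 * 0.521 * 25 = 95.5 mm
Therefore the crop water requirement = 95.5 mm.


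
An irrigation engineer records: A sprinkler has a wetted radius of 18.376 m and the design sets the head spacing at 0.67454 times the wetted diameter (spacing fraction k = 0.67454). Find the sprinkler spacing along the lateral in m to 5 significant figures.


Approach: apply the sprinkler spacing rule (spacing as a fraction of wetted diameter), S = k*(2*R).
S = 0.67454 * (2 * 18.376) = 24.791 m
Therefore the sprinkler spacing along the lateral = 24.791 m.


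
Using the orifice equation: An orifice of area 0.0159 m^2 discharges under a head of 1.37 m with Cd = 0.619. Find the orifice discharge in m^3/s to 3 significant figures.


Approach: apply the orifice equation, Q = Cd*A*sqrt(2*g*h).
Q = 0.619 * 0.0159 * sqrt(2*9.81*1.37) = 0.0510 m^3/s
Therefore the orifice discharge = 0.0510 m^3/s.


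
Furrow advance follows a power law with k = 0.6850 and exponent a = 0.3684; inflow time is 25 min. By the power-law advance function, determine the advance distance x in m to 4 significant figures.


Approach: apply the power-law advance function, x = k*t^a.
x = 0.6850 * 25^0.3684 = 2.242 m
Therefore the advance distance x = 2.242 m.


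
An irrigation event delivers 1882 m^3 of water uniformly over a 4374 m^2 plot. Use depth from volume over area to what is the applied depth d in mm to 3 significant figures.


Approach: apply depth from volume over area, d = (V/A)*1000.
d = (1882 / 4374) * 1000 = 430 mm
Therefore the applied depth d = 430 mm.


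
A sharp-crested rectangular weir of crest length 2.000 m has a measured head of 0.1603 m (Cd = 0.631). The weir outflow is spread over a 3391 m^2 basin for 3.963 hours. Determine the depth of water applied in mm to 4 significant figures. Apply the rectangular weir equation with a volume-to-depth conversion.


Approach: apply the rectangular weir equation with a volume-to-depth conversion, Q = (2/3)*Cd*L*sqrt(2g)*H^1.5; d = Q*t/A * 1000.
Step 1 — weir discharge:
  Q = (2/3)*0.631*2.000*sqrt(2*9.81)*0.1603^1.5 = 0.239176 m^3/s
Step 2 — volume: V = 0.239176 * 3.963*3600 = 3412.28 m^3
Step 3 — depth: d = V/A * 1000 = 3412.28/3391 * 1000 = 1006 mm
Therefore the depth of water applied = 1006 mm.


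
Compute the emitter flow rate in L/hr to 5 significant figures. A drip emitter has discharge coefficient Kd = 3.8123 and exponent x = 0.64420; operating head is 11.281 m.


Approach: apply the emitter characteristic equation, q = Kd * h^x.
q = 3.8123 * 11.281^0.64420 = 18.160 L/hr
Therefore the emitter flow rate = 18.160 L/hr.


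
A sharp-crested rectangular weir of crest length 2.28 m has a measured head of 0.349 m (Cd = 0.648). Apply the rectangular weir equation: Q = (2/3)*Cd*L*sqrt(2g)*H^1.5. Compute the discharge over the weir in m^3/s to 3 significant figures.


Q = (2/3)*0.648*2.28*sqrt(2*9.81)*0.349^1.5 = 0.900 m^3/s
Therefore the discharge over the weir = 0.900 m^3/s.


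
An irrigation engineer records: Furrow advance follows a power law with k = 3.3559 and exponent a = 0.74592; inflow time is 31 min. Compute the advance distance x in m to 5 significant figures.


Approach: apply the power-law advance function, x = k*t^a.
x = 3.3559 * 31^0.74592 = 43.476 m
Therefore the advance distance x = 43.476 m.


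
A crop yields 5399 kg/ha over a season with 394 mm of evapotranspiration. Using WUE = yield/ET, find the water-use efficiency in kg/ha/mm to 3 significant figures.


WUE = 5399 / 394 = 13.7 kg/ha/mm
Therefore the water-use efficiency = 13.7 kg/ha/mm.


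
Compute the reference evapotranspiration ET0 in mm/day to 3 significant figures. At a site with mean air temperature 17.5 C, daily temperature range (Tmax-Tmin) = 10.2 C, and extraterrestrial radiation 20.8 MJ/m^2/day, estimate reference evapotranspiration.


Approach: apply the Hargreaves-Samani method, ET0 = 0.0023*(Tmean+17.8)*sqrt(Tmax-Tmin)*0.408*Ra.
ET0 = 0.0023*(17.5+17.8)*sqrt(10.2)*0.408*20.8 = 2.20 mm/day
Therefore the reference evapotranspiration ET0 = 2.20 mm/day.


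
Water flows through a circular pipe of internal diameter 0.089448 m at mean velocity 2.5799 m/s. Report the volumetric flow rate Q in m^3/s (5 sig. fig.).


Approach: apply the continuity equation for pipe flow, Q = A * v with A = pi*(D/2)^2.
A = pi*(0.089448/2)^2 = 0.006283927 m^2
Q = 0.006283927 * 2.5799 = 0.016212 m^3/s
Therefore the volumetric flow rate Q = 0.016212 m^3/s.


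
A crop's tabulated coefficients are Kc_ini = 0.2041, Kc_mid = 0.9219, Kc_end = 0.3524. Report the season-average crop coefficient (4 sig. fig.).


Approach: apply a simple seasonal average, Kc_avg = (Kc_ini + Kc_mid + Kc_end)/3.
Kc_avg = (0.2041 + 0.9219 + 0.3524)/3 = 0.4928
Therefore the season-average crop coefficient = 0.4928.


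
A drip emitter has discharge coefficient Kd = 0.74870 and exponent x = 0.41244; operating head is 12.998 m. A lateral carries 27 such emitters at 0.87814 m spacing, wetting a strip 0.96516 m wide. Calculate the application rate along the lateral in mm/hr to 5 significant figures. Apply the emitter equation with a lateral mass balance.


Approach: apply the emitter equation with a lateral mass balance, q = Kd*h^x; Q = n*q; rate = Q/(n*spacing*width).
Step 1 — single emitter flow (q = Kd*h^x):
  q = 0.74870 * 12.998^0.41244 = 2.156329 L/hr
Step 2 — total lateral flow: Q = 27 * 2.156329 = 58.22089 L/hr
Step 3 — wetted area: A = 27 * 0.87814 * 0.96516 = 22.88373 m^2
Step 4 — application rate: Q/A = 58.22089/22.88373 = 2.5442 mm/hr
Therefore the application rate along the lateral = 2.5442 mm/hr.


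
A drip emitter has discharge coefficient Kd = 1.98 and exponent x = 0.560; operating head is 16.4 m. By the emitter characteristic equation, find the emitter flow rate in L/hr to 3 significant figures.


Approach: apply the emitter characteristic equation, q = Kd * h^x.
q = 1.98 * 16.4^0.560 = 9.48 L/hr
Therefore the emitter flow rate = 9.48 L/hr.


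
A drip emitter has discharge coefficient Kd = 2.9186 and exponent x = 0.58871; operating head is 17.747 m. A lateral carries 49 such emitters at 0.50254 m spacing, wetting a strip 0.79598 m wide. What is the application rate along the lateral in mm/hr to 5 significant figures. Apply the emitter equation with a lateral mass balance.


Approach: apply the emitter equation with a lateral mass balance, q = Kd*h^x; Q = n*q; rate = Q/(n*spacing*width).
Step 1 — single emitter flow (q = Kd*h^x):
  q = 2.9186 * 17.747^0.58871 = 15.86890 L/hr
Step 2 — total lateral flow: Q = 49 * 15.86890 = 777.5763 L/hr
Step 3 — wetted area: A = 49 * 0.50254 * 0.79598 = 19.60058 m^2
Step 4 — application rate: Q/A = 777.5763/19.60058 = 39.671 mm/hr
Therefore the application rate along the lateral = 39.671 mm/hr.


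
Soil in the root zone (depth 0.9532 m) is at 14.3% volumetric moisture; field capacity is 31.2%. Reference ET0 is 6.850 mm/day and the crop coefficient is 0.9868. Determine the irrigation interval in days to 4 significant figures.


Approach: apply soil-water budget scheduling, SMD = (FC-theta)/100*depth*1000; ETc = ET0*Kc; interval = SMD/ETc.
Step 1 — soil moisture deficit:
  SMD = (31.2 - 14.3)/100 * 0.9532 * 1000 = 161.091 mm
Step 2 — daily crop ET (ETc = ET0*Kc):
  ETc = 6.850 * 0.9868 = 6.75958 mm/day
Step 3 — irrigation interval (SMD/ETc):
  interval = 161.091 / 6.75958 = 23.83 days
Therefore the irrigation interval = 23.83 days.


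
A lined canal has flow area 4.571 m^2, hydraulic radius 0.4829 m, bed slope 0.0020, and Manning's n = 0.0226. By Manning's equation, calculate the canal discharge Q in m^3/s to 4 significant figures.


Approach: apply Manning's equation, Q = (1/n)*A*R^(2/3)*S^(1/2).
Q = (1/0.0226) * 4.571 * 0.4829^(2/3) * 0.0020^(1/2) = 5.567 m^3/s
Therefore the canal discharge Q = 5.567 m^3/s.


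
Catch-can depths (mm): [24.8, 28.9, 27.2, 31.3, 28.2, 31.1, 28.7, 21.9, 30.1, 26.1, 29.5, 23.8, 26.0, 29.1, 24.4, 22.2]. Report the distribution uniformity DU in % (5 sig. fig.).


Approach: apply the low-quarter distribution uniformity, DU = (mean of lowest quarter of readings / overall mean)*100.
sorted lowest 4 of 16: [21.9, 22.2, 23.8, 24.4] -> mean = 23.07500 mm
overall mean = 27.08125 mm
DU = (23.07500/27.08125)*100 = 85.207 %
Therefore the distribution uniformity DU = 85.207 %.


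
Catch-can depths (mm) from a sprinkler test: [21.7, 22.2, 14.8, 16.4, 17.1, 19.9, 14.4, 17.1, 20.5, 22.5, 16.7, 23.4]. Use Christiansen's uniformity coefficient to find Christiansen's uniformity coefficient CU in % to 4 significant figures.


Approach: apply Christiansen's uniformity coefficient, CU = (1 - mean_abs_deviation/mean)*100.
mean = 18.8917 mm
mean |d_i - mean| = 2.80833 mm
CU = (1 - 2.80833/18.8917)*100 = 85.13 %
Therefore Christiansen's uniformity coefficient CU = 85.13 %.


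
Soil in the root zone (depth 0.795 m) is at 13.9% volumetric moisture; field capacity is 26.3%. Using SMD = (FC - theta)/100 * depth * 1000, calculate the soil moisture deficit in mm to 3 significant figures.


SMD = (26.3 - 13.9)/100 * 0.795 * 1000 = 98.6 mm
Therefore the soil moisture deficit = 98.6 mm.


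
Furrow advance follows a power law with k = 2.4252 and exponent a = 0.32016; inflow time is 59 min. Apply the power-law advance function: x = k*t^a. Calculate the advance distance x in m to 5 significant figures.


x = 2.4252 * 59^0.32016 = 8.9475 m
Therefore the advance distance x = 8.9475 m.


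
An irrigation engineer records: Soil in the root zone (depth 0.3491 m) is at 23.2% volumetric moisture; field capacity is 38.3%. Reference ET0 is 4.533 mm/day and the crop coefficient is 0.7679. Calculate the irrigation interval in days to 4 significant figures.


Approach: apply soil-water budget scheduling, SMD = (FC-theta)/100*depth*1000; ETc = ET0*Kc; interval = SMD/ETc.
Step 1 — soil moisture deficit:
  SMD = (38.3 - 23.2)/100 * 0.3491 * 1000 = 52.7141 mm
Step 2 — daily crop ET (ETc = ET0*Kc):
  ETc = 4.533 * 0.7679 = 3.48089 mm/day
Step 3 — irrigation interval (SMD/ETc):
  interval = 52.7141 / 3.48089 = 15.14 days
Therefore the irrigation interval = 15.14 days.


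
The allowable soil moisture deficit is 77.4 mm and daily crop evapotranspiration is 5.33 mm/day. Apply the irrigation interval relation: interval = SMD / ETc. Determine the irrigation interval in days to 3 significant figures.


interval = 77.4 / 5.33 = 14.5 days
Therefore the irrigation interval = 14.5 days.


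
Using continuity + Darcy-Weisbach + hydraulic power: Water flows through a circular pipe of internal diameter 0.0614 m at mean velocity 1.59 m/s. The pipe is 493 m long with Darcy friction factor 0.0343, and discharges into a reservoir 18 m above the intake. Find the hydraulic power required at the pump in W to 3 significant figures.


Approach: apply continuity + Darcy-Weisbach + hydraulic power, Q = A*v; hf = f*(L/D)*(v^2/(2g)); H = static + hf; P = rho*g*Q*H.
Step 1 — flow rate (continuity, Q = A*v):
  A = pi*(0.0614/2)^2 = 0.0029609 m^2
  Q = 0.0029609 * 1.59 = 0.0047079 m^3/s
Step 2 — friction head loss (Darcy-Weisbach):
  hf = 0.0343 * (493/0.0614) * (1.59^2 / (2*9.81))
  hf = 35.487 m
Step 3 — total head: H = 18 + 35.487 = 53.487 m
Step 4 — hydraulic power (P = rho*g*Q*H):
  P = 1000 * 9.81 * 0.0047079 * 53.487 = 2470 W
Therefore the hydraulic power required at the pump = 2470 W.


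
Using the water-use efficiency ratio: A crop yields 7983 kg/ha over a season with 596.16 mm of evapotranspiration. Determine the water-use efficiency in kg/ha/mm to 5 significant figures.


Approach: apply the water-use efficiency ratio, WUE = yield/ET.
WUE = 7983 / 596.16 = 13.391 kg/ha/mm
Therefore the water-use efficiency = 13.391 kg/ha/mm.


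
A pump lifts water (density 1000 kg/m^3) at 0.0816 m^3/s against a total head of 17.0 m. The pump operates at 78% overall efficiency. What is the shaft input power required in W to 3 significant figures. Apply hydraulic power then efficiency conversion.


Approach: apply hydraulic power then efficiency conversion, P = rho*g*Q*H; P_in = P/eta.
Step 1 — hydraulic power (P = rho*g*Q*H):
  P = 1000 * 9.81 * 0.0816 * 17.0 = 13608 W
Step 2 — input power: P_in = P/eta = 13608 / 0.78 = 17400 W
Therefore the shaft input power required = 17400 W.


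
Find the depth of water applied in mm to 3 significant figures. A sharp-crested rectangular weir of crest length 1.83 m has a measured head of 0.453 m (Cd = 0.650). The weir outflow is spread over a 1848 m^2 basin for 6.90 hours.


Approach: apply the rectangular weir equation with a volume-to-depth conversion, Q = (2/3)*Cd*L*sqrt(2g)*H^1.5; d = Q*t/A * 1000.
Step 1 — weir discharge:
  Q = (2/3)*0.650*1.83*sqrt(2*9.81)*0.453^1.5 = 1.0710 m^3/s
Step 2 — volume: V = 1.0710 * 6.90*3600 = 26602 m^3
Step 3 — depth: d = V/A * 1000 = 26602/1848 * 1000 = 14400 mm
Therefore the depth of water applied = 14400 mm.


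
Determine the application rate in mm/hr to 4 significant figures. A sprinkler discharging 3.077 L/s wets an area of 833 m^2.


Approach: apply the application rate relation, rate = (Q/A)*3600.
rate = (3.077 / 833) * 3600 = 13.30 mm/hr
Therefore the application rate = 13.30 mm/hr.


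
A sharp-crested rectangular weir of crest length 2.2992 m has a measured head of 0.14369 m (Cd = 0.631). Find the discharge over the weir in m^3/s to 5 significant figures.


Approach: apply the rectangular weir equation, Q = (2/3)*Cd*L*sqrt(2g)*H^1.5.
Q = (2/3)*0.631*2.2992*sqrt(2*9.81)*0.14369^1.5 = 0.23335 m^3/s
Therefore the discharge over the weir = 0.23335 m^3/s.


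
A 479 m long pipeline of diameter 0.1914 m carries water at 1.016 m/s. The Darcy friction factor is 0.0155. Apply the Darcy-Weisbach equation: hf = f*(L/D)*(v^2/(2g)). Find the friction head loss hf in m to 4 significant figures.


hf = 0.0155 * (479/0.1914) * (1.016^2 / (2*9.81))
hf = 2.041 m
Therefore the friction head loss hf = 2.041 m.


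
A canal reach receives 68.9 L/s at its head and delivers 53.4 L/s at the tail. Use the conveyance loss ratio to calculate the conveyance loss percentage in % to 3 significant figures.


Approach: apply the conveyance loss ratio, loss% = ((Q_head - Q_tail)/Q_head)*100.
loss = ((68.9 - 53.4)/68.9)*100 = 22.5 %
Therefore the conveyance loss percentage = 22.5 %.


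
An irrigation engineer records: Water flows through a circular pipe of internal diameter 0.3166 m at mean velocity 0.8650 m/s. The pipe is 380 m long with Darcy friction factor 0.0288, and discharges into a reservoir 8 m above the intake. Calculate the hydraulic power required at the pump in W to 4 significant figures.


Approach: apply continuity + Darcy-Weisbach + hydraulic power, Q = A*v; hf = f*(L/D)*(v^2/(2g)); H = static + hf; P = rho*g*Q*H.
Step 1 — flow rate (continuity, Q = A*v):
  A = pi*(0.3166/2)^2 = 0.0787248 m^2
  Q = 0.0787248 * 0.8650 = 0.0680970 m^3/s
Step 2 — friction head loss (Darcy-Weisbach):
  hf = 0.0288 * (380/0.3166) * (0.8650^2 / (2*9.81))
  hf = 1.31825 m
Step 3 — total head: H = 8 + 1.31825 = 9.31825 m
Step 4 — hydraulic power (P = rho*g*Q*H):
  P = 1000 * 9.81 * 0.0680970 * 9.31825 = 6225 W
Therefore the hydraulic power required at the pump = 6225 W.


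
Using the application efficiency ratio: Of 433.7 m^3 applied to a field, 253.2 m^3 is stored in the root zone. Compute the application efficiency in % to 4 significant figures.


Approach: apply the application efficiency ratio, Ea = (stored/applied)*100.
Ea = (253.2/433.7)*100 = 58.38 %
Therefore the application efficiency = 58.38 %.


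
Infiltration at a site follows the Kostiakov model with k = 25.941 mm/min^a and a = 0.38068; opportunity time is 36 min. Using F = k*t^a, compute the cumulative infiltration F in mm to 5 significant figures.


F = 25.941 * 36^0.38068 = 101.49 mm
Therefore the cumulative infiltration F = 101.49 mm.


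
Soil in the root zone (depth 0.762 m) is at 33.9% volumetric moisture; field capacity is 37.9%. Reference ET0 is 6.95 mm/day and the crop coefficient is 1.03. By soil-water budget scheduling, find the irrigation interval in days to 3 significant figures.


Approach: apply soil-water budget scheduling, SMD = (FC-theta)/100*depth*1000; ETc = ET0*Kc; interval = SMD/ETc.
Step 1 — soil moisture deficit:
  SMD = (37.9 - 33.9)/100 * 0.762 * 1000 = 30.480 mm
Step 2 — daily crop ET (ETc = ET0*Kc):
  ETc = 6.95 * 1.03 = 7.1585 mm/day
Step 3 — irrigation interval (SMD/ETc):
  interval = 30.480 / 7.1585 = 4.26 days
Therefore the irrigation interval = 4.26 days.


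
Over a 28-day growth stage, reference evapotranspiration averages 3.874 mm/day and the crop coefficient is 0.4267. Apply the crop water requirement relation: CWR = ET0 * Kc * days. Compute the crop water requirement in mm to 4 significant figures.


CWR = 3.874 * 0.4267 * 28 = 46.29 mm
Therefore the crop water requirement = 46.29 mm.


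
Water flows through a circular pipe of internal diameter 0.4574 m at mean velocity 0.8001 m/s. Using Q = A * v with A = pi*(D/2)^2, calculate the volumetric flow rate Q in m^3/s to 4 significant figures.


A = pi*(0.4574/2)^2 = 0.164317 m^2
Q = 0.164317 * 0.8001 = 0.1315 m^3/s
Therefore the volumetric flow rate Q = 0.1315 m^3/s.


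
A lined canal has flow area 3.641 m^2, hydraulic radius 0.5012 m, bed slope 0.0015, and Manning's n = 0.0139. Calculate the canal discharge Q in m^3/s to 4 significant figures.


Approach: apply Manning's equation, Q = (1/n)*A*R^(2/3)*S^(1/2).
Q = (1/0.0139) * 3.641 * 0.5012^(2/3) * 0.0015^(1/2) = 6.401 m^3/s
Therefore the canal discharge Q = 6.401 m^3/s.


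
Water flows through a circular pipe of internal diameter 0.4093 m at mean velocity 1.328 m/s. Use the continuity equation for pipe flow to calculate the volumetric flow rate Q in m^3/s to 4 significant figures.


Approach: apply the continuity equation for pipe flow, Q = A * v with A = pi*(D/2)^2.
A = pi*(0.4093/2)^2 = 0.131575 m^2
Q = 0.131575 * 1.328 = 0.1747 m^3/s
Therefore the volumetric flow rate Q = 0.1747 m^3/s.


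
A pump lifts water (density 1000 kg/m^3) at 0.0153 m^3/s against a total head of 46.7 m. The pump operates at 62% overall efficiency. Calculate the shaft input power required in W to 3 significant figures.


Approach: apply hydraulic power then efficiency conversion, P = rho*g*Q*H; P_in = P/eta.
Step 1 — hydraulic power (P = rho*g*Q*H):
  P = 1000 * 9.81 * 0.0153 * 46.7 = 7009.3 W
Step 2 — input power: P_in = P/eta = 7009.3 / 0.62 = 11300 W
Therefore the shaft input power required = 11300 W.


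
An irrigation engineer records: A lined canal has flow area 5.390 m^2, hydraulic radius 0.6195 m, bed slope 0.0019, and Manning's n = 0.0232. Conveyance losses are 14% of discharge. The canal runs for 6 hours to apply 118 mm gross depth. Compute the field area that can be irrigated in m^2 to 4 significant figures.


Approach: apply Manning's equation with a conveyance and depth budget, Q = (1/n)*A*R^(2/3)*S^(1/2); Q_field = Q*(1-loss); Area = Q_field*t/(d/1000).
Step 1 — canal discharge (Manning's equation):
  Q = (1/0.0232) * 5.390 * 0.6195^(2/3) * 0.0019^(1/2) = 7.35933 m^3/s
Step 2 — delivered flow: Q_field = 7.35933*(1 - 14/100) = 6.32903 m^3/s
Step 3 — volume delivered: V = 6.32903 * 6*3600 = 136707 m^3
Step 4 — area served: A = V / (depth/1000) = 136707 / 0.118 = 1159000 m^2
Therefore the field area that can be irrigated = 1159000 m^2.


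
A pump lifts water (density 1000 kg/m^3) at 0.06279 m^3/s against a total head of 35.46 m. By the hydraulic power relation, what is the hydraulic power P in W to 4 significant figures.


Approach: apply the hydraulic power relation, P = rho*g*Q*H.
P = 1000 * 9.81 * 0.06279 * 35.46 = 21840 W
Therefore the hydraulic power P = 21840 W.


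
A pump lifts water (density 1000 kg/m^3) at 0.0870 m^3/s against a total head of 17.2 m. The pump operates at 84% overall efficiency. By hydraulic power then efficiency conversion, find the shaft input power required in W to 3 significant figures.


Approach: apply hydraulic power then efficiency conversion, P = rho*g*Q*H; P_in = P/eta.
Step 1 — hydraulic power (P = rho*g*Q*H):
  P = 1000 * 9.81 * 0.0870 * 17.2 = 14680 W
Step 2 — input power: P_in = P/eta = 14680 / 0.84 = 17500 W
Therefore the shaft input power required = 17500 W.


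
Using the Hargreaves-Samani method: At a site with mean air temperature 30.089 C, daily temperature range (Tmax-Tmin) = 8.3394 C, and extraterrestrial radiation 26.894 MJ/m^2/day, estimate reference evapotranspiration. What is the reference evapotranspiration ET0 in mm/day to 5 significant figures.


Approach: apply the Hargreaves-Samani method, ET0 = 0.0023*(Tmean+17.8)*sqrt(Tmax-Tmin)*0.408*Ra.
ET0 = 0.0023*(30.089+17.8)*sqrt(8.3394)*0.408*26.894 = 3.4902 mm/day
Therefore the reference evapotranspiration ET0 = 3.4902 mm/day.


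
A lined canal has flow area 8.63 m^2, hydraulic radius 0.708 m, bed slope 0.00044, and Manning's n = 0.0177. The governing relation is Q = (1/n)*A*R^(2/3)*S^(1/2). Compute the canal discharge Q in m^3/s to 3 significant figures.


Q = (1/0.0177) * 8.63 * 0.708^(2/3) * 0.00044^(1/2) = 8.12 m^3/s
Therefore the canal discharge Q = 8.12 m^3/s.


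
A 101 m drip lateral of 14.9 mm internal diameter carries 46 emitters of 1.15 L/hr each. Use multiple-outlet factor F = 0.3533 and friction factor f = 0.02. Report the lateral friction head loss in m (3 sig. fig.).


Approach: apply Darcy-Weisbach with the multiple-outlet F-factor, Q = n*q/(3600*1000) m^3/s; v = Q/A; hf = F*f*(L/D)*(v^2/(2g)).
Q = 46*1.15/(3600*1000) = 1.4694e-05 m^3/s
A = pi*(14.9e-3/2)^2 = 1.7437e-04 m^2, so v = Q/A = 0.084273 m/s
hf = 0.3533*0.02*(101/0.0149)*(0.084273^2/(2*9.81)) = 0.0173 m
Therefore the lateral friction head loss = 0.0173 m.


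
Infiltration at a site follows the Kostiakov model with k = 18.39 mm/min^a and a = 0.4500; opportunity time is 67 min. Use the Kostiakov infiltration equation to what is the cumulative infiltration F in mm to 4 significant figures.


Approach: apply the Kostiakov infiltration equation, F = k*t^a.
F = 18.39 * 67^0.4500 = 122.0 mm
Therefore the cumulative infiltration F = 122.0 mm.


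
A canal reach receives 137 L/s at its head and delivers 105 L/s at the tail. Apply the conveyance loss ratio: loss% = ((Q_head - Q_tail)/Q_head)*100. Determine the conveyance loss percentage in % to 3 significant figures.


loss = ((137 - 105)/137)*100 = 23.4 %
Therefore the conveyance loss percentage = 23.4 %.


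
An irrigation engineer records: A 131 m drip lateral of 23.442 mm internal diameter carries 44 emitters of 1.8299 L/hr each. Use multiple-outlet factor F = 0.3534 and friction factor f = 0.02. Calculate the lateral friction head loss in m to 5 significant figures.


Approach: apply Darcy-Weisbach with the multiple-outlet F-factor, Q = n*q/(3600*1000) m^3/s; v = Q/A; hf = F*f*(L/D)*(v^2/(2g)).
Q = 44*1.8299/(3600*1000) = 2.236544e-05 m^3/s
A = pi*(23.442e-3/2)^2 = 4.315978e-04 m^2, so v = Q/A = 0.05182011 m/s
hf = 0.3534*0.02*(131/0.023442)*(0.05182011^2/(2*9.81)) = 0.0054059 m
Therefore the lateral friction head loss = 0.0054059 m.


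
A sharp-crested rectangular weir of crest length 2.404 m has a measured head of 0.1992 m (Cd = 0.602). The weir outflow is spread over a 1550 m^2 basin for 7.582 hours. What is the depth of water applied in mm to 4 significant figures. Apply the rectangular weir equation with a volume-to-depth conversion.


Approach: apply the rectangular weir equation with a volume-to-depth conversion, Q = (2/3)*Cd*L*sqrt(2g)*H^1.5; d = Q*t/A * 1000.
Step 1 — weir discharge:
  Q = (2/3)*0.602*2.404*sqrt(2*9.81)*0.1992^1.5 = 0.379947 m^3/s
Step 2 — volume: V = 0.379947 * 7.582*3600 = 10370.7 m^3
Step 3 — depth: d = V/A * 1000 = 10370.7/1550 * 1000 = 6691 mm
Therefore the depth of water applied = 6691 mm.


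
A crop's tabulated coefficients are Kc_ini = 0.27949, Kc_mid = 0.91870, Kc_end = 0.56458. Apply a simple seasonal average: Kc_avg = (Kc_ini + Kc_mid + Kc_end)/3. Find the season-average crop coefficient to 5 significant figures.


Kc_avg = (0.27949 + 0.91870 + 0.56458)/3 = 0.58759
Therefore the season-average crop coefficient = 0.58759.
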